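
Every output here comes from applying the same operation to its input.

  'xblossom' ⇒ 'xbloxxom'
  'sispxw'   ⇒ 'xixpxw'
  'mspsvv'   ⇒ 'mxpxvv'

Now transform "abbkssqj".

abbkxxqj

The rule is to replace every "s" with "x".
On "abbkssqj" that produces "abbkxxqj".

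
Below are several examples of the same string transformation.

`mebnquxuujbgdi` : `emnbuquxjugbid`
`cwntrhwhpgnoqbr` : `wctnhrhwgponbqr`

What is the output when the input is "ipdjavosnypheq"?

Each output is the input with this applied: swap each adjacent pair of characters (1↔2, 3↔4, ...).
Doing the same to "ipdjavosnypheq": "pijdvasoynhpqe".

pijdvasoynhpqe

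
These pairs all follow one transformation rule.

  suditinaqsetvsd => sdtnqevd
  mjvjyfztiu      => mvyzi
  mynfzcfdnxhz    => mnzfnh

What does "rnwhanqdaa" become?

The transformation: keep every other character starting from the first (positions 1st, 3rd, 5th, ...).
Applying that to "rnwhanqdaa" gives "rwaqa".

rwaqa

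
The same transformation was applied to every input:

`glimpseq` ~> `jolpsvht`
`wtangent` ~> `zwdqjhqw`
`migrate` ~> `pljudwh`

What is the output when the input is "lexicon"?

Rule — shift every letter 3 places forward in the alphabet (wrapping around).
Applying that to "lexicon" gives "ohalfrq".

ohalfrq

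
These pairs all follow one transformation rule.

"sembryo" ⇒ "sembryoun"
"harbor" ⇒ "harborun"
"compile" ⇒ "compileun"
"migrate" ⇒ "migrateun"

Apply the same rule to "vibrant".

What's happening: append "un".
On "vibrant" that produces "vibrantun".

vibrantun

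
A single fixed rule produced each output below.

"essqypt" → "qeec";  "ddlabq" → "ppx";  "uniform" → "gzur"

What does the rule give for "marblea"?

ymdn

What's happening: shift every letter 12 places forward in the alphabet (wrapping around), then delete the last 3 characters.
Working it through for "marblea": intermediate "ymdnxqm", final "ymdn".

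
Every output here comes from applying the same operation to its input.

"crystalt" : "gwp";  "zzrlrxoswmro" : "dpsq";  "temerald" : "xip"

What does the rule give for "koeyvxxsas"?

ocbw

In each case the input is transformed by: shift every letter 4 places forward in the alphabet (wrapping around), then keep one character in every 3, starting at position 1 (positions 1st, 4th, 7th, ...).
On "koeyvxxsas": the first step gives "osiczbbwew", and the second then gives "ocbw".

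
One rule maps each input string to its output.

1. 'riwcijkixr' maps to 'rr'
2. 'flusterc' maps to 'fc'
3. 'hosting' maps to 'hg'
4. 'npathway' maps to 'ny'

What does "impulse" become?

Looking at the pairs, the operation is to take characters alternately from the front and the back (1st, last, 2nd, 2nd-last, ...), then keep only the first 2 characters.
"impulse" → "iemsplu" → "ie".

ie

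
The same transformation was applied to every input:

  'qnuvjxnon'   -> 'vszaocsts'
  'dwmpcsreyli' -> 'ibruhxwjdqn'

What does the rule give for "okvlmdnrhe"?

tpaqriswmj

Looking at the pairs, the operation is to shift every letter 5 places forward in the alphabet (wrapping around).
Doing the same to "okvlmdnrhe": "tpaqriswmj".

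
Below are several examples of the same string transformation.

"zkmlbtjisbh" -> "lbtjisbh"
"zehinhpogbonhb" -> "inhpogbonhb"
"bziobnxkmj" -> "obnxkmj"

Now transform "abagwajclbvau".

gwajclbvau

The rule is to delete the first 3 characters.
So "abagwajclbvau" becomes "gwajclbvau".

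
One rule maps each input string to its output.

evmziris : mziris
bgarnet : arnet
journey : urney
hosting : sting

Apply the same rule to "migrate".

grate

In each case the input is transformed by: delete the first 2 characters.
On "migrate" that produces "grate".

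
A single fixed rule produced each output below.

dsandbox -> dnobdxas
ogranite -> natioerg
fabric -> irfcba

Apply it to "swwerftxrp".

The transformation: move the first 3 characters to the end (rotate left by 3), then swap each adjacent pair of characters (1↔2, 3↔4, ...).
On "swwerftxrp": the first step gives "erftxrpsww", and the second then gives "retfrxspww".

retfrxspww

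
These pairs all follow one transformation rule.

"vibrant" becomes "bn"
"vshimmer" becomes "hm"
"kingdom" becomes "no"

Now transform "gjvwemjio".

The transformation: keep one character in every 3, starting at position 3 (positions 3rd, 6th, 9th, ...).
For "gjvwemjio" the result is "vmo".

vmo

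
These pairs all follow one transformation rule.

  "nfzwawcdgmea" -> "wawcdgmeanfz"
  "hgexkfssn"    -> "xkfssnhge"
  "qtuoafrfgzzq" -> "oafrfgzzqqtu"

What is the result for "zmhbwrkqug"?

Each output is the input with this applied: move the first 3 characters to the end (rotate left by 3).
"zmhbwrkqug" → "bwrkqugzmh".

bwrkqugzmh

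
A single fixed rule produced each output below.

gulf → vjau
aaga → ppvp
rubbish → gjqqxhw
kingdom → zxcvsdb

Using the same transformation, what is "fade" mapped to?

In each case the input is transformed by: shift every letter 11 places backward in the alphabet (wrapping around).
"fade" → "upst".

upst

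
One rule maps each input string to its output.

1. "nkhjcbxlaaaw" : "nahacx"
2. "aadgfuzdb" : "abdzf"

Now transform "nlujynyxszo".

In each case the input is transformed by: keep every other character starting from the first (positions 1st, 3rd, 5th, ...), then take characters alternately from the front and the back (1st, last, 2nd, 2nd-last, ...).
"nlujynyxszo" → "nuyyso" → "nousyy".

nousyy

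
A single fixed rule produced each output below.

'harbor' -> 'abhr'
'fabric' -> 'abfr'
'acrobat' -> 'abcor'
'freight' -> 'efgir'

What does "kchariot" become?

The pattern: delete the last 2 characters, then sort the characters into alphabetical order.
"kchariot" → "achikr".

achikr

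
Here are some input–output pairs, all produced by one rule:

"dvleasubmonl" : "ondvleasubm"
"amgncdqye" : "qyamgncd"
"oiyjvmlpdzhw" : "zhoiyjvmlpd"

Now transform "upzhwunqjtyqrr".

qrupzhwunqjty

Looking at the pairs, the operation is to delete the last character, then move the last 2 characters to the front (rotate right by 2).
Applying both steps to "upzhwunqjtyqrr": "upzhwunqjtyqr", then "qrupzhwunqjty".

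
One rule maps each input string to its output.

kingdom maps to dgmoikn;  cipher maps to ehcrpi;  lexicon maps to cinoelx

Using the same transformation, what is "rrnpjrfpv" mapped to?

jpfrvprrn

In each case the input is transformed by: move the first 3 characters to the end (rotate left by 3), then swap each adjacent pair of characters (1↔2, 3↔4, ...).
Starting from "rrnpjrfpv": after the first operation, "pjrfpvrrn"; after the second, "jpfrvprrn".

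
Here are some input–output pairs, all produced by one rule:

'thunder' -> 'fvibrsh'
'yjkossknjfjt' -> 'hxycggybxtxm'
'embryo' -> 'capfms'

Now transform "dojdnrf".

tcxrbfr

The rule is to swap the first and last characters, then shift every letter 12 places backward in the alphabet (wrapping around).
"dojdnrf" → "fojdnrd" → "tcxrbfr".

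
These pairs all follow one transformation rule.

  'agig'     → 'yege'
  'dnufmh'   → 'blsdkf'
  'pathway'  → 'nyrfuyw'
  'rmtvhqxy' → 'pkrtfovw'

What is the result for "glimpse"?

The rule is to shift every letter 2 places backward in the alphabet (wrapping around).
Doing the same to "glimpse": "ejgknqc".

ejgknqc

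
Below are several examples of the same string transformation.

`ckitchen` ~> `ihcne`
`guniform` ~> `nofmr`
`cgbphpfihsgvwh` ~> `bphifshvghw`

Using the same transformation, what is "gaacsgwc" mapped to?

In each case the input is transformed by: swap each adjacent pair of characters (1↔2, 3↔4, ...), then delete the first 3 characters.
Working it through for "gaacsgwc": intermediate "agcagscw", final "agscw".

agscw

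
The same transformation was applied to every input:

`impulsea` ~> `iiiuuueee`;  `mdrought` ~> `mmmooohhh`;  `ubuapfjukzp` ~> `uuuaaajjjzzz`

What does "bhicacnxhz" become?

bbbcccnnnzzz

Rule — keep one character in every 3, starting at position 1 (positions 1st, 4th, 7th, ...), then repeat every character 3 times.
Applying both steps to "bhicacnxhz": "bcnz", then "bbbcccnnnzzz".
(Check on "impulsea": → "iue" → "iiiuuueee" ✓)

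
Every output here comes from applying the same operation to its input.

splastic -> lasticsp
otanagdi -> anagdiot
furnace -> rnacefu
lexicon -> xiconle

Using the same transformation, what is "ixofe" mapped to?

Looking at the pairs, the operation is to move the first 2 characters to the end (rotate left by 2).
For "ixofe" the result is "ofeix".

ofeix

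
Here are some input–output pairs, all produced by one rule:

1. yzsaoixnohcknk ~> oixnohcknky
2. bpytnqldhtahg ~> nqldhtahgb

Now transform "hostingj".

ingjh

Rule — move the first character to the end, then delete the first 3 characters.
Applying both steps to "hostingj": "ostingjh", then "ingjh".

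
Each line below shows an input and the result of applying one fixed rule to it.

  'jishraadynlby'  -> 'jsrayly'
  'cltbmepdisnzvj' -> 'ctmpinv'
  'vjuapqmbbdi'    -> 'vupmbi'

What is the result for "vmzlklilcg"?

vzkic

The transformation: keep every other character starting from the first (positions 1st, 3rd, 5th, ...).
Applying that to "vmzlklilcg" gives "vzkic".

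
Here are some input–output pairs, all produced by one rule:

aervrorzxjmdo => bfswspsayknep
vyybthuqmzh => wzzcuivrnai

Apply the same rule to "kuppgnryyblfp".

lvqqhoszzcmgq

The transformation: shift every letter 1 place forward in the alphabet (wrapping around).
Doing the same to "kuppgnryyblfp": "lvqqhoszzcmgq".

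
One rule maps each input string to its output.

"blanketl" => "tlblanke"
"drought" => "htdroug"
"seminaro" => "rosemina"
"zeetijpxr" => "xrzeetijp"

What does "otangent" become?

ntotange

What's happening: move the last 2 characters to the front (rotate right by 2).
On "otangent" that produces "ntotange".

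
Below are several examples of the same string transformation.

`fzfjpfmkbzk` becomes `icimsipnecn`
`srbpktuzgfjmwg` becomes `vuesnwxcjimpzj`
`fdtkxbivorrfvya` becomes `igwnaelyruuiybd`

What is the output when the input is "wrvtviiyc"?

zuywyllbf

In each case the input is transformed by: shift every letter 3 places forward in the alphabet (wrapping around).
Doing the same to "wrvtviiyc": "zuywyllbf".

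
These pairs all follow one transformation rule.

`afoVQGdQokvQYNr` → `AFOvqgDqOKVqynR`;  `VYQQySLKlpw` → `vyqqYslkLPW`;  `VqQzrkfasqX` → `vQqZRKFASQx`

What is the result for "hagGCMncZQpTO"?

HAGgcmNCzqPto

Rule — flip the case of every letter.
"hagGCMncZQpTO" → "HAGgcmNCzqPto".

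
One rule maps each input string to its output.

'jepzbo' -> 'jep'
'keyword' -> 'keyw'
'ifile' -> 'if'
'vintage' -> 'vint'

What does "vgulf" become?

vg

Rule — delete the last 3 characters.
For "vgulf" the result is "vg".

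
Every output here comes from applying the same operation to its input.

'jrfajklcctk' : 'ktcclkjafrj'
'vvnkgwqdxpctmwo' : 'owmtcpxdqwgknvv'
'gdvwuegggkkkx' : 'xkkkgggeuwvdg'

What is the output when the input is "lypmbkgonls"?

slnogkbmpyl

In each case the input is transformed by: reverse the string.
Doing the same to "lypmbkgonls": "slnogkbmpyl".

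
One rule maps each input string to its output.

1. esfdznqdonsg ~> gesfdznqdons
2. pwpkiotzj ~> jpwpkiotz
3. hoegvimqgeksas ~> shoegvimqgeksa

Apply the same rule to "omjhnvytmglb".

The rule is to move the last character to the front.
For "omjhnvytmglb" the result is "bomjhnvytmgl".

bomjhnvytmgl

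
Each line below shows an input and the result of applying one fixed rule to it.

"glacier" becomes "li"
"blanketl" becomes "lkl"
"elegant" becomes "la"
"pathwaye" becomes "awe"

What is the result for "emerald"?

ma

Rule — keep one character in every 3, starting at position 2 (positions 2nd, 5th, 8th, ...).
For "emerald" the result is "ma".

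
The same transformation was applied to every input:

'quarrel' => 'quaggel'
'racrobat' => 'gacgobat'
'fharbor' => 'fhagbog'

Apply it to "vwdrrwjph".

vwdggwjph

Looking at the pairs, the operation is to replace every "r" with "g".
Doing the same to "vwdrrwjph": "vwdggwjph".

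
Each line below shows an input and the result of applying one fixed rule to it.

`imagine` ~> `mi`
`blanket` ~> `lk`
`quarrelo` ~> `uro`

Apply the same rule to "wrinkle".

rk

Looking at the pairs, the operation is to keep one character in every 3, starting at position 2 (positions 2nd, 5th, 8th, ...).
On "wrinkle" that produces "rk".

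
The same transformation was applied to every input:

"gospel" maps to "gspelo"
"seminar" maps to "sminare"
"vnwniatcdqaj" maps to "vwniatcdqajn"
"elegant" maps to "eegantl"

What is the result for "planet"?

In each case the input is transformed by: move the first character to the end, then swap the first and last characters.
Working it through for "planet": intermediate "lanetp", final "panetl".
(Check on "gospel": → "ospelg" → "gspelo" ✓)

panetl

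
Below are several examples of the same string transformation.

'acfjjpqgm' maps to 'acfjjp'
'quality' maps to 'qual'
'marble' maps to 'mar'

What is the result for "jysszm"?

jys

Looking at the pairs, the operation is to delete the last 3 characters.
Doing the same to "jysszm": "jys".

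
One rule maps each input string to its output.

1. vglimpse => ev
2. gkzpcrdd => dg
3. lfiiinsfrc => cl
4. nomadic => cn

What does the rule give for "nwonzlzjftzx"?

Each output is the input with this applied: move the first character to the end, then keep only the last 2 characters.
Applying both steps to "nwonzlzjftzx": "wonzlzjftzxn", then "xn".

xn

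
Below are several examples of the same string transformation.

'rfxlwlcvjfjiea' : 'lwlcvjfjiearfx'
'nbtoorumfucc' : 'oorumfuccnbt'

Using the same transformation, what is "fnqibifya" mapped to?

What's happening: move the first 3 characters to the end (rotate left by 3).
So "fnqibifya" becomes "ibifyafnq".

ibifyafnq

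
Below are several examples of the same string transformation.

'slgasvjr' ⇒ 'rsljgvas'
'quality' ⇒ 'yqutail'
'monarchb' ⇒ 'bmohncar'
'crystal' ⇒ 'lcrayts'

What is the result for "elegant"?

telneag

Looking at the pairs, the operation is to swap the first and last characters, then take characters alternately from the front and the back (1st, last, 2nd, 2nd-last, ...).
Applying both steps to "elegant": "tlegane", then "telneag".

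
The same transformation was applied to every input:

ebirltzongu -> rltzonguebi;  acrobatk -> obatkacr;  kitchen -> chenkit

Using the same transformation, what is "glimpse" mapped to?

The rule is to move the first 3 characters to the end (rotate left by 3).
For "glimpse" the result is "mpsegli".

mpsegli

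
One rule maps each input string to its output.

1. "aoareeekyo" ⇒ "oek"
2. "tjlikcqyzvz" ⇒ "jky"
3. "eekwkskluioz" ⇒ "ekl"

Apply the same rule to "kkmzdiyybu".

kdy

The rule is to delete the last 2 characters, then keep one character in every 3, starting at position 2 (positions 2nd, 5th, 8th, ...).
Applying both steps to "kkmzdiyybu": "kkmzdiyy", then "kdy".
(Check on "aoareeekyo": → "aoareeek" → "oek" ✓)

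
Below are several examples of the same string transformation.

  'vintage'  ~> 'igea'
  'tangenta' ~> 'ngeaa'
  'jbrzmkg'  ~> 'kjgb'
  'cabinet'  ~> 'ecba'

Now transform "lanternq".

Each output is the input with this applied: sort the characters into reverse alphabetical order, then delete the first 3 characters.
"lanternq" → "trqnnlea" → "nnlea".

nnlea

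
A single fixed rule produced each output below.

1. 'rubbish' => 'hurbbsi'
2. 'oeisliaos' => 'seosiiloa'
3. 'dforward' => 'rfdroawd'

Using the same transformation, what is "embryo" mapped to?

Each output is the input with this applied: swap each adjacent pair of characters (1↔2, 3↔4, ...), then move the last character to the front.
On "embryo": the first step gives "merboy", and the second then gives "ymerbo".
(Check on "dforward": → "fdroawdr" → "rfdroawd" ✓)

ymerbo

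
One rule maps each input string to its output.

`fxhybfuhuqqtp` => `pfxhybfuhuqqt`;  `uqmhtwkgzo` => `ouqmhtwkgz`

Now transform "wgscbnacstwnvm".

Each output is the input with this applied: move the last character to the front.
Doing the same to "wgscbnacstwnvm": "mwgscbnacstwnv".

mwgscbnacstwnv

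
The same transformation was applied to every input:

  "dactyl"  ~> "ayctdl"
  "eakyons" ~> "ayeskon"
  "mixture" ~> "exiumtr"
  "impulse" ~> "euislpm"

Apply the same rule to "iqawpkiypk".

What's happening: sort the characters into alphabetical order, then take characters alternately from the front and the back (1st, last, 2nd, 2nd-last, ...).
For "iqawpkiypk", step one produces "aiikkppqwy"; step two turns that into "ayiwiqkpkp".

ayiwiqkpkp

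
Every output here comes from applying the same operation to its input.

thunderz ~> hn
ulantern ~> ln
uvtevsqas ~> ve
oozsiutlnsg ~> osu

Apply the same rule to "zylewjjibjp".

yej

Each output is the input with this applied: keep every other character starting from the second (positions 2nd, 4th, 6th, ...), then delete the last 2 characters.
Starting from "zylewjjibjp": after the first operation, "yejij"; after the second, "yej".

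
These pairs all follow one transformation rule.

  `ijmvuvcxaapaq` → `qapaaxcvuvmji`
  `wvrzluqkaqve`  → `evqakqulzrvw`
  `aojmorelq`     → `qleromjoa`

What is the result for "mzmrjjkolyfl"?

The transformation: reverse the string.
On "mzmrjjkolyfl" that produces "lfylokjjrmzm".

lfylokjjrmzm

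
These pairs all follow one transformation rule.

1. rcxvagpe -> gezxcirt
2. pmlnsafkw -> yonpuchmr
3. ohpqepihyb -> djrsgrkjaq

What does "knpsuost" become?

vpruwqum

The rule is to shift every letter 2 places forward in the alphabet (wrapping around), then swap the first and last characters.
For "knpsuost", step one produces "mpruwquv"; step two turns that into "vpruwqum".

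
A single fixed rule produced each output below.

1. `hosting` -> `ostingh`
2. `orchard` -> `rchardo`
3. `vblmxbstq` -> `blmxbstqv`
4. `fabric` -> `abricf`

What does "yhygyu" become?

hygyuy

The pattern: move the first character to the end.
"yhygyu" → "hygyuy".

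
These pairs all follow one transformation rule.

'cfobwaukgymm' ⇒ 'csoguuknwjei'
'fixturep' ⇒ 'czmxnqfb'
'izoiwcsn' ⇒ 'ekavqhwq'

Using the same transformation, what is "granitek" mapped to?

In each case the input is transformed by: swap the front and back halves of the string, then shift every letter 8 places forward in the alphabet (wrapping around).
"granitek" → "itekgran" → "qbmsoziv".

qbmsoziv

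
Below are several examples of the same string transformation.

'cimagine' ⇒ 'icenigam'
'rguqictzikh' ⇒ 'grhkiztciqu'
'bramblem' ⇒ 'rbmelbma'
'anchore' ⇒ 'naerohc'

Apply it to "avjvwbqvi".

vaivqbwvj

The rule is to move the first 2 characters to the end (rotate left by 2), then reverse the string.
Applying that to "avjvwbqvi" gives "vaivqbwvj".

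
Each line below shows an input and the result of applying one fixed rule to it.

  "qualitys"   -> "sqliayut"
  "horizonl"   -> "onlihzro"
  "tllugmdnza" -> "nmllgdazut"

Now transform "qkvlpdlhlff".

lllkhffdvqp

The pattern: sort the characters into reverse alphabetical order, then move the first 3 characters to the end (rotate left by 3).
"qkvlpdlhlff" → "vqplllkhffd" → "lllkhffdvqp".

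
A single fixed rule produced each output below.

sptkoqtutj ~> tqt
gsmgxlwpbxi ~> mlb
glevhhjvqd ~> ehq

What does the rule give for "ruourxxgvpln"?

oxvn

Looking at the pairs, the operation is to keep one character in every 3, starting at position 3 (positions 3rd, 6th, 9th, ...).
On "ruourxxgvpln" that produces "oxvn".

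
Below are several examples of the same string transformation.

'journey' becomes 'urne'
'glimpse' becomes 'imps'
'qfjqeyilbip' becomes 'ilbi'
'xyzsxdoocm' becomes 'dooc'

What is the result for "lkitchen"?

tche

In each case the input is transformed by: move the last character to the front, then keep only the last 4 characters.
Working it through for "lkitchen": intermediate "nlkitche", final "tche".
(Check on "glimpse": → "eglimps" → "imps" ✓)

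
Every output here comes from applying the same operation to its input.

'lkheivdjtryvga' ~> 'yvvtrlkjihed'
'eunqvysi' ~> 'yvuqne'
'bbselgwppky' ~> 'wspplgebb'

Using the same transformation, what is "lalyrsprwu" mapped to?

In each case the input is transformed by: delete the last 2 characters, then sort the characters into reverse alphabetical order.
On "lalyrsprwu": the first step gives "lalyrspr", and the second then gives "ysrrplla".

ysrrplla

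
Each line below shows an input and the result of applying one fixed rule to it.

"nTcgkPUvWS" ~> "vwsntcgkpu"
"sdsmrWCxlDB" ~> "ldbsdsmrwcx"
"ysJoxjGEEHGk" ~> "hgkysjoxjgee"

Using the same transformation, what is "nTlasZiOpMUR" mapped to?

Rule — move the last 3 characters to the front (rotate right by 3), then convert every letter to lowercase.
Applying both steps to "nTlasZiOpMUR": "MURnTlasZiOp", then "murntlasziop".

murntlasziop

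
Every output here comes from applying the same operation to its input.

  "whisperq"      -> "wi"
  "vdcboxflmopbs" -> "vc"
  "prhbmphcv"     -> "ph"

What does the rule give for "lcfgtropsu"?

In each case the input is transformed by: keep every other character starting from the first (positions 1st, 3rd, 5th, ...), then keep only the first 2 characters.
Starting from "lcfgtropsu": after the first operation, "lftos"; after the second, "lf".

lf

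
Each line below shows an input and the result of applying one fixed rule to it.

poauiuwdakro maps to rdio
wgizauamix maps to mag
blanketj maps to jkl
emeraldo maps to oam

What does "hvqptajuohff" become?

Rule — keep one character in every 3, starting at position 2 (positions 2nd, 5th, 8th, ...), then reverse the string.
"hvqptajuohff" → "vtuf" → "futv".

futv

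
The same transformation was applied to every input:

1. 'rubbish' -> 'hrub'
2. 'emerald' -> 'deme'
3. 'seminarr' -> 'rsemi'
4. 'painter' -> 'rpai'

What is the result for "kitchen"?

Rule — move the last character to the front, then delete the last 3 characters.
Applying both steps to "kitchen": "nkitche", then "nkit".
(Check on "seminarr": → "rseminar" → "rsemi" ✓)

nkit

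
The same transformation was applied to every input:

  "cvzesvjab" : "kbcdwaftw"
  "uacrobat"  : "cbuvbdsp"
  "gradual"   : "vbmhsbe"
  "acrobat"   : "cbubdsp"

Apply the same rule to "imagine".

What's happening: shift every letter 1 place forward in the alphabet (wrapping around), then move the last 3 characters to the front (rotate right by 3).
Working it through for "imagine": intermediate "jnbhjof", final "jofjnbh".
(Check on "acrobat": → "bdspcbu" → "cbubdsp" ✓)

jofjnbh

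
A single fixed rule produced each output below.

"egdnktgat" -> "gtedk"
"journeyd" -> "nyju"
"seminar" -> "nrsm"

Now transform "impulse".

leip

Rule — keep every other character starting from the first (positions 1st, 3rd, 5th, ...), then move the last 2 characters to the front (rotate right by 2).
Doing the same to "impulse": "leip".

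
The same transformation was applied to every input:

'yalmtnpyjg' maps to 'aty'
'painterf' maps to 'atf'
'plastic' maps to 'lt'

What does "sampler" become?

Each output is the input with this applied: keep one character in every 3, starting at position 2 (positions 2nd, 5th, 8th, ...).
For "sampler" the result is "al".

al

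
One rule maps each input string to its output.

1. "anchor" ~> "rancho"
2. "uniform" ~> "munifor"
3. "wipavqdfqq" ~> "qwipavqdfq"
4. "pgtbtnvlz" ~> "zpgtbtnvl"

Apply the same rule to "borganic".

cborgani

What's happening: move the last character to the front.
On "borganic" that produces "cborgani".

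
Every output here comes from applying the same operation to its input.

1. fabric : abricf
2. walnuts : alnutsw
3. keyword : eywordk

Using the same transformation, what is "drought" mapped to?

roughtd

In each case the input is transformed by: move the first character to the end.
On "drought" that produces "roughtd".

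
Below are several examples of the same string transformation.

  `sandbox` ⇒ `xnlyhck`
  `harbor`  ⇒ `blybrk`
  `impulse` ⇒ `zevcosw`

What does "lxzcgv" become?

jmqfvh

The pattern: move the first 2 characters to the end (rotate left by 2), then shift every letter 10 places forward in the alphabet (wrapping around).
Starting from "lxzcgv": after the first operation, "zcgvlx"; after the second, "jmqfvh".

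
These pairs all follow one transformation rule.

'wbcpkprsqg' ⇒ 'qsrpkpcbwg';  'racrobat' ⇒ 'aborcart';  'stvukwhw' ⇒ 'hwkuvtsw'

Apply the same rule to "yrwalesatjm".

jtaselawrym

Rule — reverse the string, then move the first character to the end.
Working it through for "yrwalesatjm": intermediate "mjtaselawry", final "jtaselawrym".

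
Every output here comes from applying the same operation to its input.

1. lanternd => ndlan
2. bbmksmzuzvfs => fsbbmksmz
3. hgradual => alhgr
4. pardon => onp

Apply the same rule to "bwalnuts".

The transformation: move the last 2 characters to the front (rotate right by 2), then delete the last 3 characters.
On "bwalnuts": the first step gives "tsbwalnu", and the second then gives "tsbwa".

tsbwa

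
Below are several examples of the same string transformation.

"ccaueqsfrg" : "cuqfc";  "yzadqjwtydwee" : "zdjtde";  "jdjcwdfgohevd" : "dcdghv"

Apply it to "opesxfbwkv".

What's happening: swap the first and last characters, then keep every other character starting from the second (positions 2nd, 4th, 6th, ...).
For "opesxfbwkv", step one produces "vpesxfbwko"; step two turns that into "psfwo".

psfwo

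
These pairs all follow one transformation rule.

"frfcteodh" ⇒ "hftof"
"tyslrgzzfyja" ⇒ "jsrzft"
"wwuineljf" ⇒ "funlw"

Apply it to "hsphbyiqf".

Each output is the input with this applied: keep every other character starting from the first (positions 1st, 3rd, 5th, ...), then swap the first and last characters.
Starting from "hsphbyiqf": after the first operation, "hpbif"; after the second, "fpbih".

fpbih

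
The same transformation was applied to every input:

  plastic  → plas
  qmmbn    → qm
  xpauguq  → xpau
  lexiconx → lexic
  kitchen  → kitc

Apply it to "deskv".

The rule is to delete the last 3 characters.
Applying that to "deskv" gives "de".

de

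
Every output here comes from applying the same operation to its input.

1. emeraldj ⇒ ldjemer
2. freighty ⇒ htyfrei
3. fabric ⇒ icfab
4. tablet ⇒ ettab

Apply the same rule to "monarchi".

chimona

What's happening: swap the front and back halves of the string, then delete the first character.
For "monarchi", step one produces "rchimona"; step two turns that into "chimona".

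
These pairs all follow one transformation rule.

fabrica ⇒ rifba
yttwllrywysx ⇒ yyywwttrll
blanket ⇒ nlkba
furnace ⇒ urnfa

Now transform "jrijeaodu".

rojjiea

In each case the input is transformed by: delete the last 2 characters, then sort the characters into reverse alphabetical order.
Working it through for "jrijeaodu": intermediate "jrijeao", final "rojjiea".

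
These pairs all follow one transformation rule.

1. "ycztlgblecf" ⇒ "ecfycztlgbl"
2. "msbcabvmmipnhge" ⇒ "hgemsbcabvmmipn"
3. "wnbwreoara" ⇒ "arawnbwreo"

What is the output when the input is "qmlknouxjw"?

xjwqmlknou

The transformation: move the last 3 characters to the front (rotate right by 3).
So "qmlknouxjw" becomes "xjwqmlknou".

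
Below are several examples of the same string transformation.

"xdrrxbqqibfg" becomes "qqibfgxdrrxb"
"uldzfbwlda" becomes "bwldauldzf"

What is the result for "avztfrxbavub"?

xbavubavztfr

What's happening: swap the front and back halves of the string.
For "avztfrxbavub" the result is "xbavubavztfr".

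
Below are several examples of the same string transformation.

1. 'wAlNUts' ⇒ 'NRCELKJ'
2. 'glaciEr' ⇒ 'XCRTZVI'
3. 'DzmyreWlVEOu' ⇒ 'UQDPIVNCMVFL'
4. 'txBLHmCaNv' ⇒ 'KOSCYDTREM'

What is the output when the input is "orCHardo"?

FITYRIUF

The rule is to shift every letter 9 places backward in the alphabet (wrapping around), then convert every letter to uppercase.
For "orCHardo", step one produces "fiTYriuf"; step two turns that into "FITYRIUF".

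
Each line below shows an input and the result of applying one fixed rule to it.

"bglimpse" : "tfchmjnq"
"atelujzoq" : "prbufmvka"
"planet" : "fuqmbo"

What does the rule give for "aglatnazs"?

atbhmbuob

What's happening: move the last 2 characters to the front (rotate right by 2), then shift every letter 1 place forward in the alphabet (wrapping around).
On "aglatnazs": the first step gives "zsaglatna", and the second then gives "atbhmbuob".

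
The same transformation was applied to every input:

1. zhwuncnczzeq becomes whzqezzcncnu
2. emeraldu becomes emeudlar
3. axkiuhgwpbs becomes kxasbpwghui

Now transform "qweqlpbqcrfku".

The rule is to reverse the string, then move the last 3 characters to the front (rotate right by 3).
Starting from "qweqlpbqcrfku": after the first operation, "ukfrcqbplqewq"; after the second, "ewqukfrcqbplq".

ewqukfrcqbplq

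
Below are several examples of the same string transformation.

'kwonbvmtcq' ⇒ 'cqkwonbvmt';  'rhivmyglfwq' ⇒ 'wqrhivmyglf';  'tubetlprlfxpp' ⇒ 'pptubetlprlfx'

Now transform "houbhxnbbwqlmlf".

In each case the input is transformed by: move the last 2 characters to the front (rotate right by 2).
"houbhxnbbwqlmlf" → "lfhoubhxnbbwqlm".

lfhoubhxnbbwqlm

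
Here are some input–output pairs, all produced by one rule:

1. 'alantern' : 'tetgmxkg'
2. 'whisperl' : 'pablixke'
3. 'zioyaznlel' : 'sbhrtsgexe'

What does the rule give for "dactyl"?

wtvmre

In each case the input is transformed by: shift every letter 7 places backward in the alphabet (wrapping around).
For "dactyl" the result is "wtvmre".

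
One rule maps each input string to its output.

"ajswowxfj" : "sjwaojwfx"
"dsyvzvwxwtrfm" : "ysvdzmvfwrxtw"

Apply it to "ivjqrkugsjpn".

jvqirnkpujgs

In each case the input is transformed by: move the first 2 characters to the end (rotate left by 2), then take characters alternately from the front and the back (1st, last, 2nd, 2nd-last, ...).
"ivjqrkugsjpn" → "jqrkugsjpniv" → "jvqirnkpujgs".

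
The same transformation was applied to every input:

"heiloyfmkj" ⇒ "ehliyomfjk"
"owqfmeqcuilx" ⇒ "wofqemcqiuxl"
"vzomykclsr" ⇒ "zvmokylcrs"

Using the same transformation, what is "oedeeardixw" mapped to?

eoedaedrxiw

What's happening: swap each adjacent pair of characters (1↔2, 3↔4, ...).
"oedeeardixw" → "eoedaedrxiw".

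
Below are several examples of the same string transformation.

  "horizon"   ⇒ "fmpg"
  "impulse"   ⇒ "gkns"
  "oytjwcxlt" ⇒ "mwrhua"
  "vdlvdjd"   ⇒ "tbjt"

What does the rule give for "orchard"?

The rule is to shift every letter 2 places backward in the alphabet (wrapping around), then delete the last 3 characters.
"orchard" → "mpafypb" → "mpaf".

mpaf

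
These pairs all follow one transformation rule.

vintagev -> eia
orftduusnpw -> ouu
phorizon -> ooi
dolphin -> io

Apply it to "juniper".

eui

The rule is to move the last 2 characters to the front (rotate right by 2), then keep only the vowels.
For "juniper" the result is "eui".
(Check on "phorizon": → "onphoriz" → "ooi" ✓)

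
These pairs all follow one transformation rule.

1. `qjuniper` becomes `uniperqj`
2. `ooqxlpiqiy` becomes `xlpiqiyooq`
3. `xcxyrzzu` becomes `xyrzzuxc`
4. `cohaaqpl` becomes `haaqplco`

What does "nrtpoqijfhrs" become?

Rule — move the last 2 characters to the front (rotate right by 2), then swap the front and back halves of the string.
Starting from "nrtpoqijfhrs": after the first operation, "rsnrtpoqijfh"; after the second, "oqijfhrsnrtp".

oqijfhrsnrtp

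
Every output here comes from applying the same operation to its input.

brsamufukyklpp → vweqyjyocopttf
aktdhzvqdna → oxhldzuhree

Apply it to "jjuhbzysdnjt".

In each case the input is transformed by: move the first character to the end, then shift every letter 4 places forward in the alphabet (wrapping around).
Starting from "jjuhbzysdnjt": after the first operation, "juhbzysdnjtj"; after the second, "nylfdcwhrnxn".

nylfdcwhrnxn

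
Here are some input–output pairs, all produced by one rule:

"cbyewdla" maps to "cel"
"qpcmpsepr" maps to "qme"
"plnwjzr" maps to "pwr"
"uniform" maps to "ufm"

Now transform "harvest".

hvt

Each output is the input with this applied: keep one character in every 3, starting at position 1 (positions 1st, 4th, 7th, ...).
For "harvest" the result is "hvt".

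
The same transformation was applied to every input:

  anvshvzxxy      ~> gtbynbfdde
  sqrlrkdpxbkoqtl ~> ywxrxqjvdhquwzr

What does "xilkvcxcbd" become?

dorqbidihj

The pattern: shift every letter 6 places forward in the alphabet (wrapping around).
For "xilkvcxcbd" the result is "dorqbidihj".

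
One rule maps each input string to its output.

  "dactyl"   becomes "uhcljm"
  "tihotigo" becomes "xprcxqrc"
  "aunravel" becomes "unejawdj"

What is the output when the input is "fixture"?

nadcgro

In each case the input is transformed by: shift every letter 9 places forward in the alphabet (wrapping around), then reverse the string.
On "fixture": the first step gives "orgcdan", and the second then gives "nadcgro".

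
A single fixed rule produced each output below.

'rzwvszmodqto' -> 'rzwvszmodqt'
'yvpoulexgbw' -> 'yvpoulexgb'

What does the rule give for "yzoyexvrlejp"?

yzoyexvrlej

The transformation: delete the last character.
Doing the same to "yzoyexvrlejp": "yzoyexvrlej".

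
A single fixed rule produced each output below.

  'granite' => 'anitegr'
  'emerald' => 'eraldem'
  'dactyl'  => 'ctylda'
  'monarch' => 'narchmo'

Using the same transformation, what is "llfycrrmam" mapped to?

fycrrmamll

Rule — move the first 2 characters to the end (rotate left by 2).
For "llfycrrmam" the result is "fycrrmamll".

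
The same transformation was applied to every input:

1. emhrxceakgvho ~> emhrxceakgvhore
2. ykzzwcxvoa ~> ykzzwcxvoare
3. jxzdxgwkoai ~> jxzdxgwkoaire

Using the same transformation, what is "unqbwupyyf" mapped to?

In each case the input is transformed by: append "re".
For "unqbwupyyf" the result is "unqbwupyyfre".

unqbwupyyfre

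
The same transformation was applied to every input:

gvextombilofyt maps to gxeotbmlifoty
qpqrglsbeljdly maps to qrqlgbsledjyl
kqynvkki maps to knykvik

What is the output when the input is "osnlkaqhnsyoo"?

olnakhqsnoyo

The rule is to swap each adjacent pair of characters (1↔2, 3↔4, ...), then delete the first character.
For "osnlkaqhnsyoo", step one produces "solnakhqsnoyo"; step two turns that into "olnakhqsnoyo".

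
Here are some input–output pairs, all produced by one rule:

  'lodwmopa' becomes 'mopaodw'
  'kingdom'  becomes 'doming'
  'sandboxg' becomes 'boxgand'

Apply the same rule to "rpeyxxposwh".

Each output is the input with this applied: delete the first character, then move the first 3 characters to the end (rotate left by 3).
For "rpeyxxposwh", step one produces "peyxxposwh"; step two turns that into "xxposwhpey".

xxposwhpey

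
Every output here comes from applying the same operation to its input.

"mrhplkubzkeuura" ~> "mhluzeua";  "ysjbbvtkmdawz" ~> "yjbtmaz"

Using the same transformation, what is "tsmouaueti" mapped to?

tmuut

In each case the input is transformed by: keep every other character starting from the first (positions 1st, 3rd, 5th, ...).
So "tsmouaueti" becomes "tmuut".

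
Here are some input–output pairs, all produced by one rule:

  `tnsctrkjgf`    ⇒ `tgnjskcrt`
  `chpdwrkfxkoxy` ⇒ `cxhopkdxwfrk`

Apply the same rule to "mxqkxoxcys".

myxcqxkox

Rule — delete the last character, then take characters alternately from the front and the back (1st, last, 2nd, 2nd-last, ...).
On "mxqkxoxcys": the first step gives "mxqkxoxcy", and the second then gives "myxcqxkox".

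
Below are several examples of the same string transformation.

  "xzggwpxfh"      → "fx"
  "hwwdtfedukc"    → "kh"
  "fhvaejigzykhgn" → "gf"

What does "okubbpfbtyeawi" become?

Looking at the pairs, the operation is to swap the first and last characters, then keep only the last 2 characters.
Working it through for "okubbpfbtyeawi": intermediate "ikubbpfbtyeawo", final "wo".

wo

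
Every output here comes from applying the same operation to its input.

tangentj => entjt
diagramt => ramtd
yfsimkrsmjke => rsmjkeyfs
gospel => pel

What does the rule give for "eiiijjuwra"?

juwraei

In each case the input is transformed by: swap the front and back halves of the string, then delete the last 3 characters.
For "eiiijjuwra", step one produces "juwraeiiij"; step two turns that into "juwraei".
(Check on "diagramt": → "ramtdiag" → "ramtd" ✓)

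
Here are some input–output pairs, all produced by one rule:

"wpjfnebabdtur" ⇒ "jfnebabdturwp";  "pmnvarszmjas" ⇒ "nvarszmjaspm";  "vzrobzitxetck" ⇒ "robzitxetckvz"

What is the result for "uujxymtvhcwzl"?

jxymtvhcwzluu

The pattern: move the first 2 characters to the end (rotate left by 2).
So "uujxymtvhcwzl" becomes "jxymtvhcwzluu".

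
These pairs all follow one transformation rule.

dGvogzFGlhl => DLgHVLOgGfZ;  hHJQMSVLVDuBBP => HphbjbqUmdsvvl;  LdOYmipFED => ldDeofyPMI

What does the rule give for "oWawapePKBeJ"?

OjwEAbWkApPE

Each output is the input with this applied: flip the case of every letter, then take characters alternately from the front and the back (1st, last, 2nd, 2nd-last, ...).
Applying both steps to "oWawapePKBeJ": "OwAWAPEpkbEj", then "OjwEAbWkApPE".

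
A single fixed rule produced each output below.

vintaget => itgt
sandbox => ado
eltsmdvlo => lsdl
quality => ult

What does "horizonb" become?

oiob

What's happening: keep every other character starting from the second (positions 2nd, 4th, 6th, ...).
Applying that to "horizonb" gives "oiob".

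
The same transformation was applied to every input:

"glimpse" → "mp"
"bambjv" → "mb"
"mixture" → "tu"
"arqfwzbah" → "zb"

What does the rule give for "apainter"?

The rule is to move the last 2 characters to the front (rotate right by 2), then keep only the last 2 characters.
"apainter" → "erapaint" → "nt".

nt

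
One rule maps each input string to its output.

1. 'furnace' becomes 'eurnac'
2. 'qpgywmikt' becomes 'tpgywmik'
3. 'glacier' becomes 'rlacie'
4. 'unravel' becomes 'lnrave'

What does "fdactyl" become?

ldacty

Looking at the pairs, the operation is to swap the first and last characters, then delete the last character.
For "fdactyl", step one produces "ldactyf"; step two turns that into "ldacty".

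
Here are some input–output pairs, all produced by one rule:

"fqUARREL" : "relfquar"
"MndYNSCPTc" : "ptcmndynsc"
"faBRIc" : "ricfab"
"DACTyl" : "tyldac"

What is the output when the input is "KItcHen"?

henkitc

Looking at the pairs, the operation is to move the last 3 characters to the front (rotate right by 3), then convert every letter to lowercase.
Applying both steps to "KItcHen": "HenKItc", then "henkitc".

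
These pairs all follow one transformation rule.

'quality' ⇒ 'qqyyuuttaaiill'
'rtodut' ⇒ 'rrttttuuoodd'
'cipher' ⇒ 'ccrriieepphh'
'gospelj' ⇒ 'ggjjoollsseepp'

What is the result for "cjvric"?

ccccjjiivvrr

In each case the input is transformed by: take characters alternately from the front and the back (1st, last, 2nd, 2nd-last, ...), then double every character.
On "cjvric": the first step gives "ccjivr", and the second then gives "ccccjjiivvrr".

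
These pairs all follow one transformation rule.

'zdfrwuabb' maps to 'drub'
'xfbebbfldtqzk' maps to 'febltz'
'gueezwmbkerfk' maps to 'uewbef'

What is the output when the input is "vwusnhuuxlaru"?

wshulr

Each output is the input with this applied: keep every other character starting from the second (positions 2nd, 4th, 6th, ...).
So "vwusnhuuxlaru" becomes "wshulr".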